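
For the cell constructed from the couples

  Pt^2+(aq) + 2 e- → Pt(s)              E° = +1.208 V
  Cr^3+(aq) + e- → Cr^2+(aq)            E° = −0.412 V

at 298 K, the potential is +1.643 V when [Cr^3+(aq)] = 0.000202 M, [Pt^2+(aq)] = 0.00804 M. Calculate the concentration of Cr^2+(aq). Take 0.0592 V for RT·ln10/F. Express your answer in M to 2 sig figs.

0.0055 M

Pt²⁺/Pt is the cathode (higher E°); E°cell = +1.208 − (−0.412) = +1.620 V with n = 2.
Since E = E° − (0.0592/n)·log Q, log Q = n(E° − E)/0.0592 = −0.777.
Balancing electrons gives Pt^2+(aq) + 2 Cr^2+(aq) → Pt(s) + 2 Cr^3+(aq); thus Q = [Cr^3+(aq)]^2 / ([Pt^2+(aq)]·[Cr^2+(aq)]^2).
Substituting the known concentrations and solving, log [Cr^2+(aq)] = −2.259 and [Cr^2+(aq)] = 0.0055 M.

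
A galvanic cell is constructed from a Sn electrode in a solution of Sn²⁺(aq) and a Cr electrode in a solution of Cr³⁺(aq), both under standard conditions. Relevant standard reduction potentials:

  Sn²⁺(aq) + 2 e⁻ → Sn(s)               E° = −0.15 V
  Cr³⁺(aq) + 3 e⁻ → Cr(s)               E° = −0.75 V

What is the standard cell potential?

The Sn²⁺/Sn couple has the higher E°, so Sn ion is reduced (cathode) and Cr is oxidized (anode).
E°cell = E°(cathode) − E°(anode) = −0.15 − (−0.75) = +0.60 V.

+0.60 V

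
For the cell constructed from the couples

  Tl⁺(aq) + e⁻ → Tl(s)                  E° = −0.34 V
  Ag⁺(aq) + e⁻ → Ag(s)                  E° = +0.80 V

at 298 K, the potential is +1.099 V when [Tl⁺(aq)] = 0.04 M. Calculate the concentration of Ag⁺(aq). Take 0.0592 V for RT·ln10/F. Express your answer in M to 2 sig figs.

The Ag⁺/Ag couple has the larger reduction potential, so it is the cathode: E°cell = +0.80 − (−0.34) = +1.14 V and n = 1.
Since E = E° − (0.0592/n)·log Q, log Q = n(E° − E)/0.0592 = 0.693.
The balanced reaction is Ag⁺(aq) + Tl(s) → Ag(s) + Tl⁺(aq), so Q = [Tl⁺(aq)] / [Ag⁺(aq)].
Isolating [Ag⁺(aq)] in Q = 10^{0.693} yields log [Ag⁺(aq)] = −2.091, i.e. 0.0081 M.

0.0081 M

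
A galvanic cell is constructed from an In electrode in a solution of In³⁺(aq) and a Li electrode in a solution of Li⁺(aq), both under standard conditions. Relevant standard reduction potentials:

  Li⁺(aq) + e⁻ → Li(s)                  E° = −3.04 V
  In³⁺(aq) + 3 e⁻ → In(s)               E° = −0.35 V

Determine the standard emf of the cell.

+2.69 V

The In³⁺/In couple has the higher E°, so In ion is reduced (cathode) and Li is oxidized (anode).
E°cell = E°(cathode) − E°(anode) = −0.35 − (−3.04) = +2.69 V.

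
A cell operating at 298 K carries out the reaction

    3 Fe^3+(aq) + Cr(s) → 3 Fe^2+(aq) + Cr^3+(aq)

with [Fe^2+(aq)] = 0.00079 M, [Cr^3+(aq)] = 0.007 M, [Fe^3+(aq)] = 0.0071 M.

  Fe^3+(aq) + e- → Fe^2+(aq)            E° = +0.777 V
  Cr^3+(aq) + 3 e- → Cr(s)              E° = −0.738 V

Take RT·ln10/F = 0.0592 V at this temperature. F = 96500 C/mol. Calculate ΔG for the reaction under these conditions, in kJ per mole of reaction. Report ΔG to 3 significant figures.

The standard cell potential is +0.777 − (−0.738) = +1.515 V, with n = 3 electrons in the balanced equation.
Here Q = ([Fe^2+(aq)]^3·[Cr^3+(aq)]) / [Fe^3+(aq)]^3 = 9.64×10^−6 (log Q = −5.016), giving E = +1.515 − (0.0592/3)·(−5.016) = +1.6140 V.
Finally ΔG = −nFE = −(3)(96500 C/mol)(+1.6140 V) = −467 kJ/mol.

−467 kJ/mol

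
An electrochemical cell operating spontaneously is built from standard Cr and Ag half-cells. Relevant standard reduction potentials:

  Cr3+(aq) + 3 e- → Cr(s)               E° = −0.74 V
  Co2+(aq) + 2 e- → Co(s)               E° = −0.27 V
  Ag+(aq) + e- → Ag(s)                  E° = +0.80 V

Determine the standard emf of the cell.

The Ag⁺/Ag couple has the higher E°, so Ag ion is reduced (cathode) and Cr is oxidized (anode).
E°cell = E°(cathode) − E°(anode) = +0.80 − (−0.74) = +1.54 V.

+1.54 V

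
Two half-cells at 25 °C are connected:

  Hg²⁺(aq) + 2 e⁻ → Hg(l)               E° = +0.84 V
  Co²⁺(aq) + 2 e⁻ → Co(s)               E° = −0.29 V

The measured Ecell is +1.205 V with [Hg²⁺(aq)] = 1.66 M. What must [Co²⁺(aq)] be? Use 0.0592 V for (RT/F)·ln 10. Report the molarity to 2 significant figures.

With Hg²⁺/Hg at the cathode and Co²⁺/Co at the anode, E°cell = +0.84 − (−0.29) = +1.13 V (n = 2).
Rearranging E = E° − (0.0592/n)·log Q gives log Q = 2(+1.13 − (+1.205))/0.0592 = −2.534.
For Hg²⁺(aq) + Co(s) → Hg(l) + Co²⁺(aq), the reaction quotient is Q = [Co²⁺(aq)] / [Hg²⁺(aq)].
Solving for the unknown gives log [Co²⁺(aq)] = −2.314, so [Co²⁺(aq)] ≈ 0.0049 M.

0.0049 M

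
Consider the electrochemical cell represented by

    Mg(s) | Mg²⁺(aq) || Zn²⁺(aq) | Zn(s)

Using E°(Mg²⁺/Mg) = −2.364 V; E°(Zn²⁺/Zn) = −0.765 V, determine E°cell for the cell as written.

By convention the left-hand electrode in cell notation is the anode (oxidation) and the right-hand electrode is the cathode (reduction).
E°cell = E°(right) − E°(left) = −0.765 − (−2.364) = +1.599 V.

+1.599 V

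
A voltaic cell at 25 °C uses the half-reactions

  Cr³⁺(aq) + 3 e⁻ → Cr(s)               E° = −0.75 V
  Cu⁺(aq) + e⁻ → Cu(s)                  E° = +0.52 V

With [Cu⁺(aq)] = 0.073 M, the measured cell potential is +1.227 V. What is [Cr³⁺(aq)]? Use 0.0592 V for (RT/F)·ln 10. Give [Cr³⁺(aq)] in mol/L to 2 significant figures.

With Cu⁺/Cu at the cathode and Cr³⁺/Cr at the anode, E°cell = +0.52 − (−0.75) = +1.27 V (n = 3).
Since E = E° − (0.0592/n)·log Q, log Q = n(E° − E)/0.0592 = 2.179.
Balancing electrons gives 3 Cu⁺(aq) + Cr(s) → 3 Cu(s) + Cr³⁺(aq); thus Q = [Cr³⁺(aq)] / [Cu⁺(aq)]^3.
Isolating [Cr³⁺(aq)] in Q = 10^{2.179} yields log [Cr³⁺(aq)] = −1.231, i.e. 0.059 M.

0.059 M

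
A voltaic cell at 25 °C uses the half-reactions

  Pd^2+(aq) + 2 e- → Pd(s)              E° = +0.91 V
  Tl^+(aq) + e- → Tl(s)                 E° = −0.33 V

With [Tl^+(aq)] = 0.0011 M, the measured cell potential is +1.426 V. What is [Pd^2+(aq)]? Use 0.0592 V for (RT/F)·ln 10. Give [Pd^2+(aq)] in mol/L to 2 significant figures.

Pd²⁺/Pd is the cathode (higher E°); E°cell = +0.91 − (−0.33) = +1.24 V with n = 2.
From the Nernst equation, log Q = n(E° − E)/0.0592 = 2·(+1.24 − (+1.426))/0.0592 = −6.284.
The balanced reaction is Pd^2+(aq) + 2 Tl(s) → Pd(s) + 2 Tl^+(aq), so Q = [Tl^+(aq)]^2 / [Pd^2+(aq)].
Substituting the known concentrations and solving, log [Pd^2+(aq)] = 0.367 and [Pd^2+(aq)] = 2.3 M.

2.3 M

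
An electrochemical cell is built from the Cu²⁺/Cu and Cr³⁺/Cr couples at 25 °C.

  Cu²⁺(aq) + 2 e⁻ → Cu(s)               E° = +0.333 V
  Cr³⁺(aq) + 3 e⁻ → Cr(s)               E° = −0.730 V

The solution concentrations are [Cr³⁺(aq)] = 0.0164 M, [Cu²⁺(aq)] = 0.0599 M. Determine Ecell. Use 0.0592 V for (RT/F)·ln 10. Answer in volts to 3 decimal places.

+1.062 V

Cu²⁺/Cu is reduced (cathode, E° = +0.333 V) and Cr³⁺/Cr is oxidized (anode).
E°cell = E°cat − E°an = +0.333 − (−0.730) = +1.063 V; n = 6.
Balancing gives 3 Cu²⁺(aq) + 2 Cr(s) → 3 Cu(s) + 2 Cr³⁺(aq); hence Q = [Cr³⁺(aq)]^2 / [Cu²⁺(aq)]^3 = 1.25 (log Q = 0.097).
E = E° − (0.0592/n)·log Q = +1.063 − (0.0592/6)(0.097) = +1.062 V.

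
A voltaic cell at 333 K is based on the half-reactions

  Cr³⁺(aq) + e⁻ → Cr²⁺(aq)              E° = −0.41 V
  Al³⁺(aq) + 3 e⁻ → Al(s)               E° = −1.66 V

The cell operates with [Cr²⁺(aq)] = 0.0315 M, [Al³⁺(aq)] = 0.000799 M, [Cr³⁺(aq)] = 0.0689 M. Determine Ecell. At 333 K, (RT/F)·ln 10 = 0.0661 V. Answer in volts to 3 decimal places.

+1.341 V

Cr³⁺/Cr²⁺ is reduced (cathode, E° = −0.41 V) and Al³⁺/Al is oxidized (anode).
E°cell = E°cat − E°an = −0.41 − (−1.66) = +1.25 V; n = 3.
Balancing gives 3 Cr³⁺(aq) + Al(s) → 3 Cr²⁺(aq) + Al³⁺(aq); hence Q = ([Cr²⁺(aq)]^3·[Al³⁺(aq)]) / [Cr³⁺(aq)]^3 = 7.64×10^−5 (log Q = −4.117).
Applying E = E° − (RT ln10/nF)·log Q gives +1.25 − (0.0661/3)(−4.117) = +1.341 V.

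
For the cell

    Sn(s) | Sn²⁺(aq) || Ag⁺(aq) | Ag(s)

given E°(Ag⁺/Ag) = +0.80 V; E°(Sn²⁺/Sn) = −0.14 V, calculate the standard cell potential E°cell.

+0.94 V

By convention the left-hand electrode in cell notation is the anode (oxidation) and the right-hand electrode is the cathode (reduction).
E°cell = E°(right) − E°(left) = +0.80 − (−0.14) = +0.94 V.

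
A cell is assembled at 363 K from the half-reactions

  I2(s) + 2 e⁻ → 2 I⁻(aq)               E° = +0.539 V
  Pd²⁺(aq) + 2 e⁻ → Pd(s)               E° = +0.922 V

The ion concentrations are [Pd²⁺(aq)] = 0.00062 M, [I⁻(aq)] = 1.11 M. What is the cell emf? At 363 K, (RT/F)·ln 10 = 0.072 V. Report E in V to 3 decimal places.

Since E°(Pd²⁺/Pd) > E°(I₂/I⁻), Pd²⁺/Pd serves as the cathode.
The standard potential is +0.922 − (+0.539) = +0.383 V and the balanced reaction transfers n = 2 electrons.
The balanced reaction is Pd²⁺(aq) + 2 I⁻(aq) → Pd(s) + I2(s), so Q = 1 / ([Pd²⁺(aq)]·[I⁻(aq)]^2) = 1.31×10^3 and log Q = 3.117.
Applying E = E° − (RT ln10/nF)·log Q gives +0.383 − (0.072/2)(3.117) = +0.271 V.

+0.271 V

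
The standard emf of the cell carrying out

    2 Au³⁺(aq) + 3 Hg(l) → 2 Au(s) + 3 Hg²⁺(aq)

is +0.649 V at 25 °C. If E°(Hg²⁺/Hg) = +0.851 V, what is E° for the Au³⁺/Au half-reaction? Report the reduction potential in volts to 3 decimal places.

In the reaction as written the Au³⁺/Au couple is reduced (cathode) and Hg²⁺/Hg is oxidized (anode), so E°cell = E°(Au³⁺/Au) − E°(Hg²⁺/Hg).
E°(Au³⁺/Au) = E°cell + E°(anode) = +0.649 + (+0.851) = +1.500 V.

+1.500 V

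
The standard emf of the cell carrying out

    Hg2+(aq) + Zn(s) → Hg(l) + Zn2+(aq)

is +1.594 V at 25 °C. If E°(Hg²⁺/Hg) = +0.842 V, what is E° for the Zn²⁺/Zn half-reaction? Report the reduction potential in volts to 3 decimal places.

In the reaction as written the Hg²⁺/Hg couple is reduced (cathode) and Zn²⁺/Zn is oxidized (anode), so E°cell = E°(Hg²⁺/Hg) − E°(Zn²⁺/Zn).
E°(Zn²⁺/Zn) = E°(cathode) − E°cell = +0.842 − (+1.594) = −0.752 V.

−0.752 V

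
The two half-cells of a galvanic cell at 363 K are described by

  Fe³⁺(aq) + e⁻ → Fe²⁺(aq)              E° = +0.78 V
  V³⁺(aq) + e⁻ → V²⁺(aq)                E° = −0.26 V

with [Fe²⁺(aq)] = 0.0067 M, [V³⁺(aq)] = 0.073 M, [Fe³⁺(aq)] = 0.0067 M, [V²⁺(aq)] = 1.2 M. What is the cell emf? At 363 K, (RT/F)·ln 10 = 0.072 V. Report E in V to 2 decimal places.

Fe³⁺/Fe²⁺ is reduced (cathode, E° = +0.78 V) and V³⁺/V²⁺ is oxidized (anode).
The standard potential is +0.78 − (−0.26) = +1.04 V and the balanced reaction transfers n = 1 electron.
Balancing gives Fe³⁺(aq) + V²⁺(aq) → Fe²⁺(aq) + V³⁺(aq); hence Q = ([Fe²⁺(aq)]·[V³⁺(aq)]) / ([Fe³⁺(aq)]·[V²⁺(aq)]) = 0.0608 (log Q = −1.216).
By the Nernst equation, E = +1.04 − (0.072/1)·(−1.216) = +1.13 V.

+1.13 V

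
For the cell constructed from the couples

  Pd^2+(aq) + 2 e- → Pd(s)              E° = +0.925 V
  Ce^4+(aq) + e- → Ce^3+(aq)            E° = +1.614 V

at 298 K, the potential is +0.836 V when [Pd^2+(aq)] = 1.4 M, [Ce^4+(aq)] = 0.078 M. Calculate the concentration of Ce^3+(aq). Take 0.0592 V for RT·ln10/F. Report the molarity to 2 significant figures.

0.00022 M

Ce⁴⁺/Ce³⁺ is the cathode (higher E°); E°cell = +1.614 − (+0.925) = +0.689 V with n = 2.
Since E = E° − (0.0592/n)·log Q, log Q = n(E° − E)/0.0592 = −4.966.
Balancing electrons gives 2 Ce^4+(aq) + Pd(s) → 2 Ce^3+(aq) + Pd^2+(aq); thus Q = ([Ce^3+(aq)]^2·[Pd^2+(aq)]) / [Ce^4+(aq)]^2.
Isolating [Ce^3+(aq)] in Q = 10^{−4.966} yields log [Ce^3+(aq)] = −3.664, i.e. 0.00022 M.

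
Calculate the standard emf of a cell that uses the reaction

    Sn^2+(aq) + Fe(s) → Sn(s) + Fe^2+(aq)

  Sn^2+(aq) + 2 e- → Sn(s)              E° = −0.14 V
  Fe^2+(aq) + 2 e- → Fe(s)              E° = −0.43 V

In the reaction as written, Sn^2+(aq) is reduced (cathode) and Fe^2+(aq) is produced by oxidation at the anode.
E°cell = E°(cathode) − E°(anode) = −0.14 − (−0.43) = +0.29 V.
The positive value indicates the reaction is spontaneous as written.

+0.29 V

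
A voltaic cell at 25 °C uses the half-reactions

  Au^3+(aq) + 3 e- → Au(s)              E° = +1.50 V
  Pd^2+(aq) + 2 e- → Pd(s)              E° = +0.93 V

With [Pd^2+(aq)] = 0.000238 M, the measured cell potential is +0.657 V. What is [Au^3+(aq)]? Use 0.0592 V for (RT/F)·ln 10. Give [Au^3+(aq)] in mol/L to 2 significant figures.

0.094 M

With Au³⁺/Au at the cathode and Pd²⁺/Pd at the anode, E°cell = +1.50 − (+0.93) = +0.57 V (n = 6).
Rearranging E = E° − (0.0592/n)·log Q gives log Q = 6(+0.57 − (+0.657))/0.0592 = −8.818.
The balanced reaction is 2 Au^3+(aq) + 3 Pd(s) → 2 Au(s) + 3 Pd^2+(aq), so Q = [Pd^2+(aq)]^3 / [Au^3+(aq)]^2.
Solving for the unknown gives log [Au^3+(aq)] = −1.026, so [Au^3+(aq)] ≈ 0.094 M.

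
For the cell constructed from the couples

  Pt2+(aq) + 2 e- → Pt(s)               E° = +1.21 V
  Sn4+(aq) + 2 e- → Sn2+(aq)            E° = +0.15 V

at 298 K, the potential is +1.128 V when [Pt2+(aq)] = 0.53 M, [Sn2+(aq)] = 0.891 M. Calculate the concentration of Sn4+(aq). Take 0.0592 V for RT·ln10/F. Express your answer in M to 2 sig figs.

0.0024 M

The Pt²⁺/Pt couple has the larger reduction potential, so it is the cathode: E°cell = +1.21 − (+0.15) = +1.06 V and n = 2.
From the Nernst equation, log Q = n(E° − E)/0.0592 = 2·(+1.06 − (+1.128))/0.0592 = −2.297.
Balancing electrons gives Pt2+(aq) + Sn2+(aq) → Pt(s) + Sn4+(aq); thus Q = [Sn4+(aq)] / ([Pt2+(aq)]·[Sn2+(aq)]).
Solving for the unknown gives log [Sn4+(aq)] = −2.623, so [Sn4+(aq)] ≈ 0.0024 M.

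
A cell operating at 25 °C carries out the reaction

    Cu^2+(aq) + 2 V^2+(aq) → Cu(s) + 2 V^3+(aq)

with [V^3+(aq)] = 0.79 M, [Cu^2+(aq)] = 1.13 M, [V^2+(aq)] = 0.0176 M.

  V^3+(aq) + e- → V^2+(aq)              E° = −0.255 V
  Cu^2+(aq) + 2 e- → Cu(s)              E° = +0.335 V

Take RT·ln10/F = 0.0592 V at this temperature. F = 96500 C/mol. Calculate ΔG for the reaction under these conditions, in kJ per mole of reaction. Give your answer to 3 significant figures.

E°cell = +0.335 − (−0.255) = +0.590 V; the balanced reaction transfers n = 2 electrons.
Q = [V^3+(aq)]^2 / ([Cu^2+(aq)]·[V^2+(aq)]^2) = 1.78×10^3, so log Q = 3.251 and E = +0.590 − (0.0592/2)(3.251) = +0.4938 V.
Then ΔG = −nFE = −2 × 96500 × +0.4938 J/mol = −95.3 kJ/mol.

−95.3 kJ/mol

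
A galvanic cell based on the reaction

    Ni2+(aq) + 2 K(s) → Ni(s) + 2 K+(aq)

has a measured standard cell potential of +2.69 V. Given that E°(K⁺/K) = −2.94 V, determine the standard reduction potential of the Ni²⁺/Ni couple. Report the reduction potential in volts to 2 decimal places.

−0.25 V

In the reaction as written the Ni²⁺/Ni couple is reduced (cathode) and K⁺/K is oxidized (anode), so E°cell = E°(Ni²⁺/Ni) − E°(K⁺/K).
E°(Ni²⁺/Ni) = E°cell + E°(anode) = +2.69 + (−2.94) = −0.25 V.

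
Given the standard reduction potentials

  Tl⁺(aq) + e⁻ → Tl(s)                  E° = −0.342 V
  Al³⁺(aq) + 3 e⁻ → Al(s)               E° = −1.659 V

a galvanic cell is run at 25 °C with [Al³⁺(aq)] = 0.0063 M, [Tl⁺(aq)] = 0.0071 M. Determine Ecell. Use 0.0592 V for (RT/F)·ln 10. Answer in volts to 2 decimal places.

Tl⁺/Tl is reduced (cathode, E° = −0.342 V) and Al³⁺/Al is oxidized (anode).
E°cell = E°cat − E°an = −0.342 − (−1.659) = +1.317 V; n = 3.
Balancing gives 3 Tl⁺(aq) + Al(s) → 3 Tl(s) + Al³⁺(aq); hence Q = [Al³⁺(aq)] / [Tl⁺(aq)]^3 = 1.76×10^4 (log Q = 4.246).
By the Nernst equation, E = +1.317 − (0.0592/3)·(4.246) = +1.23 V.

+1.23 V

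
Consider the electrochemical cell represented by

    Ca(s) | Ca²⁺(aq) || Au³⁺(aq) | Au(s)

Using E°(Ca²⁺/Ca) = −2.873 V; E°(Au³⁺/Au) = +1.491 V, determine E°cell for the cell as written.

By convention the left-hand electrode in cell notation is the anode (oxidation) and the right-hand electrode is the cathode (reduction).
E°cell = E°(right) − E°(left) = +1.491 − (−2.873) = +4.364 V.

+4.364 V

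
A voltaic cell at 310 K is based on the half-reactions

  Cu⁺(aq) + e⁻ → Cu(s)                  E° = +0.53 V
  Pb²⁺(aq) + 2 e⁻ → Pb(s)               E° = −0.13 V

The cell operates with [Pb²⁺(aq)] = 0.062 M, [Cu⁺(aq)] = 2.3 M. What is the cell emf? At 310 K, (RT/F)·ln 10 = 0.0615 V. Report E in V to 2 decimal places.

+0.72 V

Since E°(Cu⁺/Cu) > E°(Pb²⁺/Pb), Cu⁺/Cu serves as the cathode.
E°cell = E°cat − E°an = +0.53 − (−0.13) = +0.66 V; n = 2.
The balanced reaction is 2 Cu⁺(aq) + Pb(s) → 2 Cu(s) + Pb²⁺(aq), so Q = [Pb²⁺(aq)] / [Cu⁺(aq)]^2 = 0.0117 and log Q = −1.931.
By the Nernst equation, E = +0.66 − (0.0615/2)·(−1.931) = +0.72 V.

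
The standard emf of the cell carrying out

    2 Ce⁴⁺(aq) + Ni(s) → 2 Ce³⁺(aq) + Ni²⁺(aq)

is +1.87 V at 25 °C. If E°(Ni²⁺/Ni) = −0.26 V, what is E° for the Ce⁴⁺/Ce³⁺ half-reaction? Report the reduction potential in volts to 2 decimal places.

In the reaction as written the Ce⁴⁺/Ce³⁺ couple is reduced (cathode) and Ni²⁺/Ni is oxidized (anode), so E°cell = E°(Ce⁴⁺/Ce³⁺) − E°(Ni²⁺/Ni).
E°(Ce⁴⁺/Ce³⁺) = E°cell + E°(anode) = +1.87 + (−0.26) = +1.61 V.

+1.61 V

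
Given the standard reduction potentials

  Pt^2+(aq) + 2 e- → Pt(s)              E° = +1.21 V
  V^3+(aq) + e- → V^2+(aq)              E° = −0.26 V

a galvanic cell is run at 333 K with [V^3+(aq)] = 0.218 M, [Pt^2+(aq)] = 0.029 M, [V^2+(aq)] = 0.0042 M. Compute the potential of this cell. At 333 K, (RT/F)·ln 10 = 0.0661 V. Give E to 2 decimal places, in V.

The Pt²⁺/Pt couple has the more positive E°, so it is the cathode; V³⁺/V²⁺ is the anode.
The standard potential is +1.21 − (−0.26) = +1.47 V and the balanced reaction transfers n = 2 electrons.
The balanced reaction is Pt^2+(aq) + 2 V^2+(aq) → Pt(s) + 2 V^3+(aq), so Q = [V^3+(aq)]^2 / ([Pt^2+(aq)]·[V^2+(aq)]^2) = 9.29×10^4 and log Q = 4.968.
By the Nernst equation, E = +1.47 − (0.0661/2)·(4.968) = +1.31 V.

+1.31 V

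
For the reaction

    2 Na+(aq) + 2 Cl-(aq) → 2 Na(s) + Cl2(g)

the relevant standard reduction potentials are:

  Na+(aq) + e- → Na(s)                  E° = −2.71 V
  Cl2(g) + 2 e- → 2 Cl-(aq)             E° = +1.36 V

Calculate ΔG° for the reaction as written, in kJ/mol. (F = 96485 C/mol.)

In the reaction as written Na+(aq) is reduced, so the Na⁺/Na couple is the cathode and Cl₂/Cl⁻ is the anode.
E°cell = −2.71 − (+1.36) = −4.07 V; balancing electrons gives n = 2.
ΔG° = −nFE°cell = −(2)(96485)(−4.07) J/mol = +785 kJ/mol.

+785 kJ/mol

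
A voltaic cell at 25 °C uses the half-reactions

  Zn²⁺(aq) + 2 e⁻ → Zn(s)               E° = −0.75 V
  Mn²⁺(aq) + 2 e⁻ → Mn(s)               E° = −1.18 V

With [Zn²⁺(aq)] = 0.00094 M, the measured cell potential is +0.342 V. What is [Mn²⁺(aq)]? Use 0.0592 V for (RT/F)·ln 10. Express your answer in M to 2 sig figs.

0.88 M

The Zn²⁺/Zn couple has the larger reduction potential, so it is the cathode: E°cell = −0.75 − (−1.18) = +0.43 V and n = 2.
Rearranging E = E° − (0.0592/n)·log Q gives log Q = 2(+0.43 − (+0.342))/0.0592 = 2.973.
The balanced reaction is Zn²⁺(aq) + Mn(s) → Zn(s) + Mn²⁺(aq), so Q = [Mn²⁺(aq)] / [Zn²⁺(aq)].
Solving for the unknown gives log [Mn²⁺(aq)] = −0.054, so [Mn²⁺(aq)] ≈ 0.88 M.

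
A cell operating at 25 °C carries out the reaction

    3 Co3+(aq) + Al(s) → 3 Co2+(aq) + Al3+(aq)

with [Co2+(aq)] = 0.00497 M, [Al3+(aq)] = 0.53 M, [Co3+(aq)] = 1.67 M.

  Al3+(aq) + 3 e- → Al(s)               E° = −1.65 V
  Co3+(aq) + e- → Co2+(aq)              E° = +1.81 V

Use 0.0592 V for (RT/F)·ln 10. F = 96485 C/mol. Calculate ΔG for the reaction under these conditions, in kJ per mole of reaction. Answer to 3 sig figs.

The standard cell potential is +1.81 − (−1.65) = +3.46 V, with n = 3 electrons in the balanced equation.
Here Q = ([Co2+(aq)]^3·[Al3+(aq)]) / [Co3+(aq)]^3 = 1.4×10^−8 (log Q = −7.855), giving E = +3.46 − (0.0592/3)·(−7.855) = +3.6150 V.
Then ΔG = −nFE = −3 × 96485 × +3.6150 J/mol = −1050 kJ/mol.

−1050 kJ/mol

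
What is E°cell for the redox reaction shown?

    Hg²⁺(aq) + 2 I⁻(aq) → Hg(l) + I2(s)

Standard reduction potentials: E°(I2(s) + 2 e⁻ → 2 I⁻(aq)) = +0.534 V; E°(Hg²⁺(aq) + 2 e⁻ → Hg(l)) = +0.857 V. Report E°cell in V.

+0.323 V

In the reaction as written, Hg²⁺(aq) is reduced (cathode) and I2(s) is produced by oxidation at the anode.
E°cell = E°(cathode) − E°(anode) = +0.857 − (+0.534) = +0.323 V.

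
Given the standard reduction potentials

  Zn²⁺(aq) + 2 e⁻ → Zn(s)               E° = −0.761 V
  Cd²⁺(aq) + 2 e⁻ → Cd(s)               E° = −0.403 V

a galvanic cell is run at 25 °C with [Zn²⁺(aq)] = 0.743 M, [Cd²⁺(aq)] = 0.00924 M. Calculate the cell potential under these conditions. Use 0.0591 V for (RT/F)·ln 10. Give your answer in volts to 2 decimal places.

Since E°(Cd²⁺/Cd) > E°(Zn²⁺/Zn), Cd²⁺/Cd serves as the cathode.
E°cell = −0.403 − (−0.761) = +0.358 V, with n = 2 electrons transferred.
The balanced reaction is Cd²⁺(aq) + Zn(s) → Cd(s) + Zn²⁺(aq), so Q = [Zn²⁺(aq)] / [Cd²⁺(aq)] = 80.4 and log Q = 1.905.
Applying E = E° − (RT ln10/nF)·log Q gives +0.358 − (0.0591/2)(1.905) = +0.30 V.

+0.30 V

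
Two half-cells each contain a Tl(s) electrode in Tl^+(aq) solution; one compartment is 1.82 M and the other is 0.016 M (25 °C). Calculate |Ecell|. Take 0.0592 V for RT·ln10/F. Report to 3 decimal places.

0.122 V

For a concentration cell E°cell = 0, since both electrodes use the same couple.
The compartment with the higher Tl^+(aq) concentration (1.82 M) acts as the cathode; ions are reduced there and produced at the dilute (0.016 M) anode.
With n = 1, Ecell = −(0.0592/1)·log([dilute]/[conc]) = −(0.0592/1)·log(0.016/1.82) = +0.122 V.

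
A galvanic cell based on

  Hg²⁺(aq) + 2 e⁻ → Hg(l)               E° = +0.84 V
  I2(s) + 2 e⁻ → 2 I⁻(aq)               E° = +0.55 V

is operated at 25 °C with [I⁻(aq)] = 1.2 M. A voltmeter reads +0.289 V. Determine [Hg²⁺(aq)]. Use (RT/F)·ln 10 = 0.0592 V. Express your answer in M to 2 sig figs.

0.64 M

With Hg²⁺/Hg at the cathode and I₂/I⁻ at the anode, E°cell = +0.84 − (+0.55) = +0.29 V (n = 2).
Rearranging E = E° − (0.0592/n)·log Q gives log Q = 2(+0.29 − (+0.289))/0.0592 = 0.034.
For Hg²⁺(aq) + 2 I⁻(aq) → Hg(l) + I2(s), the reaction quotient is Q = 1 / ([Hg²⁺(aq)]·[I⁻(aq)]^2).
Substituting the known concentrations and solving, log [Hg²⁺(aq)] = −0.192 and [Hg²⁺(aq)] = 0.64 M.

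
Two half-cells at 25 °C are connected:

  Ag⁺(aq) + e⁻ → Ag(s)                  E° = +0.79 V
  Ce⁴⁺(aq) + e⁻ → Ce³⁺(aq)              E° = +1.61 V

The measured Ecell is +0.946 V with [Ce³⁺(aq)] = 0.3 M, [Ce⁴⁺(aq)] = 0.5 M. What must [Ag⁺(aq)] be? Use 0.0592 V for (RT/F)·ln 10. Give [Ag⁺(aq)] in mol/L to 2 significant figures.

Ce⁴⁺/Ce³⁺ is the cathode (higher E°); E°cell = +1.61 − (+0.79) = +0.82 V with n = 1.
From the Nernst equation, log Q = n(E° − E)/0.0592 = 1·(+0.82 − (+0.946))/0.0592 = −2.128.
The balanced reaction is Ce⁴⁺(aq) + Ag(s) → Ce³⁺(aq) + Ag⁺(aq), so Q = ([Ce³⁺(aq)]·[Ag⁺(aq)]) / [Ce⁴⁺(aq)].
Substituting the known concentrations and solving, log [Ag⁺(aq)] = −1.906 and [Ag⁺(aq)] = 0.012 M.

0.012 M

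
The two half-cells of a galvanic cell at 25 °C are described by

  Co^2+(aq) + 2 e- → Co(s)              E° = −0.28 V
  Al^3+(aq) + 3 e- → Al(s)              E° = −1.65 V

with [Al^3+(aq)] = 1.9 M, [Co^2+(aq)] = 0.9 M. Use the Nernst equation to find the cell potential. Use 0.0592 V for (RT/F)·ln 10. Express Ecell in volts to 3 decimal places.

Since E°(Co²⁺/Co) > E°(Al³⁺/Al), Co²⁺/Co serves as the cathode.
E°cell = −0.28 − (−1.65) = +1.37 V, with n = 6 electrons transferred.
For the overall reaction 3 Co^2+(aq) + 2 Al(s) → 3 Co(s) + 2 Al^3+(aq), Q = [Al^3+(aq)]^2 / [Co^2+(aq)]^3 = 4.95, giving log Q = 0.695.
Applying E = E° − (RT ln10/nF)·log Q gives +1.37 − (0.0592/6)(0.695) = +1.363 V.

+1.363 V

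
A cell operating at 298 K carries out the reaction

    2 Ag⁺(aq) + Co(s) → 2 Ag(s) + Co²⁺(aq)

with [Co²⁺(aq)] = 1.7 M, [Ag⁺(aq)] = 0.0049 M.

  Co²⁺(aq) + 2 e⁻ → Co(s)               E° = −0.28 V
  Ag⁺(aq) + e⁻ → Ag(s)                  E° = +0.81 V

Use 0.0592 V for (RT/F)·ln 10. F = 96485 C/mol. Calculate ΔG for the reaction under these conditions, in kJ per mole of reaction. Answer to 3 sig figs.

−183 kJ/mol

E°cell = +0.81 − (−0.28) = +1.09 V; the balanced reaction transfers n = 2 electrons.
Q = [Co²⁺(aq)] / [Ag⁺(aq)]^2 = 7.08×10^4, so log Q = 4.850 and E = +1.09 − (0.0592/2)(4.850) = +0.9464 V.
Then ΔG = −nFE = −2 × 96485 × +0.9464 J/mol = −183 kJ/mol.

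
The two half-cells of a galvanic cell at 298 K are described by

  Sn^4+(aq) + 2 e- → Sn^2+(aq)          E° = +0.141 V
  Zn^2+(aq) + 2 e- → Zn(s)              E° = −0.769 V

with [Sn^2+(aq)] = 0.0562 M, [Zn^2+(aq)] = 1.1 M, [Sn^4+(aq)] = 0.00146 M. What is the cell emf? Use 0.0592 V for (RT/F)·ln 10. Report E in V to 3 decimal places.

+0.862 V

The Sn⁴⁺/Sn²⁺ couple has the more positive E°, so it is the cathode; Zn²⁺/Zn is the anode.
The standard potential is +0.141 − (−0.769) = +0.910 V and the balanced reaction transfers n = 2 electrons.
The balanced reaction is Sn^4+(aq) + Zn(s) → Sn^2+(aq) + Zn^2+(aq), so Q = ([Sn^2+(aq)]·[Zn^2+(aq)]) / [Sn^4+(aq)] = 42.3 and log Q = 1.627.
E = E° − (0.0592/n)·log Q = +0.910 − (0.0592/2)(1.627) = +0.862 V.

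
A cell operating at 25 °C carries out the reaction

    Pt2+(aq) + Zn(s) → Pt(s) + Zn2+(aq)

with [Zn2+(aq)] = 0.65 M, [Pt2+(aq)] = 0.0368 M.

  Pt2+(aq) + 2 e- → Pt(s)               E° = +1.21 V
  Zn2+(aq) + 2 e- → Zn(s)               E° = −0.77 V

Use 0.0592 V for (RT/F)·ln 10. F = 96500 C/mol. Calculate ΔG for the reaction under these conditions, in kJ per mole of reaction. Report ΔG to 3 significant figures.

−375 kJ/mol

E°cell = +1.21 − (−0.77) = +1.98 V; the balanced reaction transfers n = 2 electrons.
Q = [Zn2+(aq)] / [Pt2+(aq)] = 17.7, so log Q = 1.247 and E = +1.98 − (0.0592/2)(1.247) = +1.9431 V.
Then ΔG = −nFE = −2 × 96500 × +1.9431 J/mol = −375 kJ/mol.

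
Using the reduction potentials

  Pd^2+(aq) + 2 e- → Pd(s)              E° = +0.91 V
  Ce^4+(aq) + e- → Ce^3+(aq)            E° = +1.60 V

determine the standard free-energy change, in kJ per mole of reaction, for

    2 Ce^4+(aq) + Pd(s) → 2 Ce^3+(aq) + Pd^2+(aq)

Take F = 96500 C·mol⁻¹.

In the reaction as written Ce^4+(aq) is reduced, so the Ce⁴⁺/Ce³⁺ couple is the cathode and Pd²⁺/Pd is the anode.
E°cell = +1.60 − (+0.91) = +0.69 V; balancing electrons gives n = 2.
ΔG° = −nFE°cell = −(2)(96500)(+0.69) J/mol = −133 kJ/mol.

−133 kJ/mol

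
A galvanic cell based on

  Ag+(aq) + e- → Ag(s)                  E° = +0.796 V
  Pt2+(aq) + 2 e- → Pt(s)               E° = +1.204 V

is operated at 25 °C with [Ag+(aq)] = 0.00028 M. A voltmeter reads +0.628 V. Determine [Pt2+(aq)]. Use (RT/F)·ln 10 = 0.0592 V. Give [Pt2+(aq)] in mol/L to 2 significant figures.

2.1 M

The Pt²⁺/Pt couple has the larger reduction potential, so it is the cathode: E°cell = +1.204 − (+0.796) = +0.408 V and n = 2.
Rearranging E = E° − (0.0592/n)·log Q gives log Q = 2(+0.408 − (+0.628))/0.0592 = −7.432.
The balanced reaction is Pt2+(aq) + 2 Ag(s) → Pt(s) + 2 Ag+(aq), so Q = [Ag+(aq)]^2 / [Pt2+(aq)].
Isolating [Pt2+(aq)] in Q = 10^{−7.432} yields log [Pt2+(aq)] = 0.326, i.e. 2.1 M.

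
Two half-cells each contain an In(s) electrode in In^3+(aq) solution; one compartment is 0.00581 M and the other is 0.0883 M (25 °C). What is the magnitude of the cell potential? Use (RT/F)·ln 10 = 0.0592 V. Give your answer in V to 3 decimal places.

For a concentration cell E°cell = 0, since both electrodes use the same couple.
The compartment with the higher In^3+(aq) concentration (0.0883 M) acts as the cathode; ions are reduced there and produced at the dilute (0.00581 M) anode.
With n = 3, Ecell = −(0.0592/3)·log([dilute]/[conc]) = −(0.0592/3)·log(0.00581/0.0883) = +0.023 V.

0.023 V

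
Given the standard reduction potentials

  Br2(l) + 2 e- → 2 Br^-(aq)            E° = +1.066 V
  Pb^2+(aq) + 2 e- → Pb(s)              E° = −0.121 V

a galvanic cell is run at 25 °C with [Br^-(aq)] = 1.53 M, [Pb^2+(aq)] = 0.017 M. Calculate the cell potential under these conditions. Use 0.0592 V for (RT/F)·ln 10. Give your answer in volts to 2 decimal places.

Since E°(Br₂/Br⁻) > E°(Pb²⁺/Pb), Br₂/Br⁻ serves as the cathode.
E°cell = E°cat − E°an = +1.066 − (−0.121) = +1.187 V; n = 2.
Balancing gives Br2(l) + Pb(s) → 2 Br^-(aq) + Pb^2+(aq); hence Q = [Br^-(aq)]^2·[Pb^2+(aq)] = 0.0398 (log Q = −1.400).
E = E° − (0.0592/n)·log Q = +1.187 − (0.0592/2)(−1.400) = +1.23 V.

+1.23 V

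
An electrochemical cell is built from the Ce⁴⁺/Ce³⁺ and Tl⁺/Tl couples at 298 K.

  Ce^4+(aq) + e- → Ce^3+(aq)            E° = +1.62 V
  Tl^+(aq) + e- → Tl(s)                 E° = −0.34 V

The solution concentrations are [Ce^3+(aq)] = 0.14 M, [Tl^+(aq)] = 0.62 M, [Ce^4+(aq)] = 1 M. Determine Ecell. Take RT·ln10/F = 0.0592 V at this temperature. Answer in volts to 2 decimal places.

+2.02 V

The Ce⁴⁺/Ce³⁺ couple has the more positive E°, so it is the cathode; Tl⁺/Tl is the anode.
E°cell = E°cat − E°an = +1.62 − (−0.34) = +1.96 V; n = 1.
The balanced reaction is Ce^4+(aq) + Tl(s) → Ce^3+(aq) + Tl^+(aq), so Q = ([Ce^3+(aq)]·[Tl^+(aq)]) / [Ce^4+(aq)] = 0.0868 and log Q = −1.061.
E = E° − (0.0592/n)·log Q = +1.96 − (0.0592/1)(−1.061) = +2.02 V.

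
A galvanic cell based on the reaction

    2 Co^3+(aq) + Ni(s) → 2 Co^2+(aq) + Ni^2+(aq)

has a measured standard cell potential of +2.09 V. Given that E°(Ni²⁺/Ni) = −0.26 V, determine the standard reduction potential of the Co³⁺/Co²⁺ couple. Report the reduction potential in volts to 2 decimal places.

In the reaction as written the Co³⁺/Co²⁺ couple is reduced (cathode) and Ni²⁺/Ni is oxidized (anode), so E°cell = E°(Co³⁺/Co²⁺) − E°(Ni²⁺/Ni).
E°(Co³⁺/Co²⁺) = E°cell + E°(anode) = +2.09 + (−0.26) = +1.83 V.

+1.83 V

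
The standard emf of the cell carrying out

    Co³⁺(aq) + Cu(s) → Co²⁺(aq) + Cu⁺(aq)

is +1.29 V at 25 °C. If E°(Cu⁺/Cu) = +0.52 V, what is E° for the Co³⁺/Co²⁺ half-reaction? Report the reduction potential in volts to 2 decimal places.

+1.81 V

In the reaction as written the Co³⁺/Co²⁺ couple is reduced (cathode) and Cu⁺/Cu is oxidized (anode), so E°cell = E°(Co³⁺/Co²⁺) − E°(Cu⁺/Cu).
E°(Co³⁺/Co²⁺) = E°cell + E°(anode) = +1.29 + (+0.52) = +1.81 V.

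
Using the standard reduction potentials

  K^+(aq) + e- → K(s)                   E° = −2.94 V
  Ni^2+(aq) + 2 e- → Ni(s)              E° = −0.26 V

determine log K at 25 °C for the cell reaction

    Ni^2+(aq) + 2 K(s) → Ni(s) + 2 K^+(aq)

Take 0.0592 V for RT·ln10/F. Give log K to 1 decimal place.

log K = 90.5

The Ni²⁺/Ni couple is reduced (cathode); E°cell = −0.26 − (−2.94) = +2.68 V with n = 2.
At equilibrium E = 0, so log K = nE°cell / 0.0592 = (2)(+2.68) / 0.0592 = 90.5.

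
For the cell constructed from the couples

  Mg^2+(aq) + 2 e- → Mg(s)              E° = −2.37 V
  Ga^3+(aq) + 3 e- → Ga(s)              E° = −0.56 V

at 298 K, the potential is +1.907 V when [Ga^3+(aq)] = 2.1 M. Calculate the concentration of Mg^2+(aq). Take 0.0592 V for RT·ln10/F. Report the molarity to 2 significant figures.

With Ga³⁺/Ga at the cathode and Mg²⁺/Mg at the anode, E°cell = −0.56 − (−2.37) = +1.81 V (n = 6).
Since E = E° − (0.0592/n)·log Q, log Q = n(E° − E)/0.0592 = −9.831.
For 2 Ga^3+(aq) + 3 Mg(s) → 2 Ga(s) + 3 Mg^2+(aq), the reaction quotient is Q = [Mg^2+(aq)]^3 / [Ga^3+(aq)]^2.
Substituting the known concentrations and solving, log [Mg^2+(aq)] = −3.062 and [Mg^2+(aq)] = 0.00087 M.

0.00087 M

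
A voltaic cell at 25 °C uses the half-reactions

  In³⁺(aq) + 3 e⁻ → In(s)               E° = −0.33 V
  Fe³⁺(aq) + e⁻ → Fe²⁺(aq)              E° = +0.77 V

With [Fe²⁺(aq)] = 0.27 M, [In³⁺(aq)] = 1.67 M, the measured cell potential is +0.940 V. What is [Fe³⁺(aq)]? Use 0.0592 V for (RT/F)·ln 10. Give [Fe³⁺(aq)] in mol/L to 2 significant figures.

0.00064 M

Fe³⁺/Fe²⁺ is the cathode (higher E°); E°cell = +0.77 − (−0.33) = +1.10 V with n = 3.
From the Nernst equation, log Q = n(E° − E)/0.0592 = 3·(+1.10 − (+0.940))/0.0592 = 8.108.
Balancing electrons gives 3 Fe³⁺(aq) + In(s) → 3 Fe²⁺(aq) + In³⁺(aq); thus Q = ([Fe²⁺(aq)]^3·[In³⁺(aq)]) / [Fe³⁺(aq)]^3.
Solving for the unknown gives log [Fe³⁺(aq)] = −3.197, so [Fe³⁺(aq)] ≈ 0.00064 M.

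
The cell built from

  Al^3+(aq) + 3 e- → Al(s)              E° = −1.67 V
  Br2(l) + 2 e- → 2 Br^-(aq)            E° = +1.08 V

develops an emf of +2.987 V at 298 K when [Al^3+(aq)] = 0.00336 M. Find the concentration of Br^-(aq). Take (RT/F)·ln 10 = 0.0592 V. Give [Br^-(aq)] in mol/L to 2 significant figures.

0.00066 M

The Br₂/Br⁻ couple has the larger reduction potential, so it is the cathode: E°cell = +1.08 − (−1.67) = +2.75 V and n = 6.
From the Nernst equation, log Q = n(E° − E)/0.0592 = 6·(+2.75 − (+2.987))/0.0592 = −24.020.
The balanced reaction is 3 Br2(l) + 2 Al(s) → 6 Br^-(aq) + 2 Al^3+(aq), so Q = [Br^-(aq)]^6·[Al^3+(aq)]^2.
Solving for the unknown gives log [Br^-(aq)] = −3.179, so [Br^-(aq)] ≈ 0.00066 M.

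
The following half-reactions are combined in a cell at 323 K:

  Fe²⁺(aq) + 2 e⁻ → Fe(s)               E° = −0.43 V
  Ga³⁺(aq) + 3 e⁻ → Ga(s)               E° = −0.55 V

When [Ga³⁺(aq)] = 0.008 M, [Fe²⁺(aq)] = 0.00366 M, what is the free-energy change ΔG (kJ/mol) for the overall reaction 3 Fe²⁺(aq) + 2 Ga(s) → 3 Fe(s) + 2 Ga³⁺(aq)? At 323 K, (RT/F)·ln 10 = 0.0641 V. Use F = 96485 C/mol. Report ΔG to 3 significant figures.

−50.2 kJ/mol

The standard cell potential is −0.43 − (−0.55) = +0.12 V, with n = 6 electrons in the balanced equation.
The reaction quotient is [Ga³⁺(aq)]^2 / [Fe²⁺(aq)]^3 = 1.31×10^3; by Nernst, E = +0.12 − (0.0641/6)(3.116) = +0.0867 V.
Then ΔG = −nFE = −6 × 96485 × +0.0867 J/mol = −50.2 kJ/mol.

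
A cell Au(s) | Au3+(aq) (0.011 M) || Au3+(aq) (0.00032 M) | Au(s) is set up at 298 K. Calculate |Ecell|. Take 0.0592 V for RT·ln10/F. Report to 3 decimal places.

For a concentration cell E°cell = 0, since both electrodes use the same couple.
The compartment with the higher Au3+(aq) concentration (0.011 M) acts as the cathode; ions are reduced there and produced at the dilute (0.00032 M) anode.
With n = 3, Ecell = −(0.0592/3)·log([dilute]/[conc]) = −(0.0592/3)·log(0.00032/0.011) = +0.030 V.

0.030 V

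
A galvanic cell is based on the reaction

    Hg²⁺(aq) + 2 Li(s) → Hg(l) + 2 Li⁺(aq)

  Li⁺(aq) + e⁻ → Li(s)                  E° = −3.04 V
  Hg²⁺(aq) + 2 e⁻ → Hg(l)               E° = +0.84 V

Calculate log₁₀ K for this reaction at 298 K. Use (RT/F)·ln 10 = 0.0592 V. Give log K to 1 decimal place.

The Hg²⁺/Hg couple is reduced (cathode); E°cell = +0.84 − (−3.04) = +3.88 V with n = 2.
At equilibrium E = 0, so log K = nE°cell / 0.0592 = (2)(+3.88) / 0.0592 = 131.1.

log K = 131.1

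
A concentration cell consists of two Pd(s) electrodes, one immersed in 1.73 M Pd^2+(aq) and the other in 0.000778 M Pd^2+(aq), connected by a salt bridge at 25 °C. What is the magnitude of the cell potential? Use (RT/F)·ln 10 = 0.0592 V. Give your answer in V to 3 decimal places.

For a concentration cell E°cell = 0, since both electrodes use the same couple.
The compartment with the higher Pd^2+(aq) concentration (1.73 M) acts as the cathode; ions are reduced there and produced at the dilute (0.000778 M) anode.
With n = 2, Ecell = −(0.0592/2)·log([dilute]/[conc]) = −(0.0592/2)·log(0.000778/1.73) = +0.099 V.

0.099 V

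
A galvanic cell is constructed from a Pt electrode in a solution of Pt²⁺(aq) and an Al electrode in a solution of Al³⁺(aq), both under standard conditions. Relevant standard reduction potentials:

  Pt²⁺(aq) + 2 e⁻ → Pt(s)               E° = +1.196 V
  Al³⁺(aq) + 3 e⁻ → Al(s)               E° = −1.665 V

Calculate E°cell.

+2.861 V

Of the two couples in this cell, the one with the more positive reduction potential is reduced at the cathode: here that is Pt²⁺/Pt (+1.196 V); Al³⁺/Al (−1.665 V) is the anode.
E°cell = E°(cathode) − E°(anode) = +1.196 − (−1.665) = +2.861 V.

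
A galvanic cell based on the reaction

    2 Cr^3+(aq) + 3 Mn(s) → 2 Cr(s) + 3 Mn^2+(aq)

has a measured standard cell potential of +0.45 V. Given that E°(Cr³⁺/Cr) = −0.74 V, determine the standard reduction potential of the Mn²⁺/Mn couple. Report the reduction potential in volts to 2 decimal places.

−1.19 V

In the reaction as written the Cr³⁺/Cr couple is reduced (cathode) and Mn²⁺/Mn is oxidized (anode), so E°cell = E°(Cr³⁺/Cr) − E°(Mn²⁺/Mn).
E°(Mn²⁺/Mn) = E°(cathode) − E°cell = −0.74 − (+0.45) = −1.19 V.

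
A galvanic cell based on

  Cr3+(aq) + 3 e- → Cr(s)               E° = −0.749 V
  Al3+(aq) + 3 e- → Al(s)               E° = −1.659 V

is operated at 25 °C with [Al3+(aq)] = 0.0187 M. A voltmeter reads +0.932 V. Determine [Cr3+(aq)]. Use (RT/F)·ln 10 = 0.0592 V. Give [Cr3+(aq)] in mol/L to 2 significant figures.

The Cr³⁺/Cr couple has the larger reduction potential, so it is the cathode: E°cell = −0.749 − (−1.659) = +0.910 V and n = 3.
Since E = E° − (0.0592/n)·log Q, log Q = n(E° − E)/0.0592 = −1.115.
The balanced reaction is Cr3+(aq) + Al(s) → Cr(s) + Al3+(aq), so Q = [Al3+(aq)] / [Cr3+(aq)].
Solving for the unknown gives log [Cr3+(aq)] = −0.613, so [Cr3+(aq)] ≈ 0.24 M.

0.24 M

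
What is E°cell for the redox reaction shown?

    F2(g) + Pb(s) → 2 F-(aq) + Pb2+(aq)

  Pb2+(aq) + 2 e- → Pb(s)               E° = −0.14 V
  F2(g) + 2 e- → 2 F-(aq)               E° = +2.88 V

+3.02 V

F2(g) gains electrons, so the F₂/F⁻ couple is the cathode; the Pb²⁺/Pb couple is the anode.
E°cell = E°(cathode) − E°(anode) = +2.88 − (−0.14) = +3.02 V.
The positive value indicates the reaction is spontaneous as written.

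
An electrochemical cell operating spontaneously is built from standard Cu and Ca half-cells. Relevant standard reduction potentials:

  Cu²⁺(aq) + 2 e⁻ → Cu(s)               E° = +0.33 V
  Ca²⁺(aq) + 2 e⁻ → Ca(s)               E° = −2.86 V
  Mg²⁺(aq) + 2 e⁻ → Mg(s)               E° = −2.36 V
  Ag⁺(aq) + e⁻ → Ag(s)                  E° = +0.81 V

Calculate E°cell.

+3.19 V

The Cu²⁺/Cu couple has the higher E°, so Cu ion is reduced (cathode) and Ca is oxidized (anode).
E°cell = E°(cathode) − E°(anode) = +0.33 − (−2.86) = +3.19 V.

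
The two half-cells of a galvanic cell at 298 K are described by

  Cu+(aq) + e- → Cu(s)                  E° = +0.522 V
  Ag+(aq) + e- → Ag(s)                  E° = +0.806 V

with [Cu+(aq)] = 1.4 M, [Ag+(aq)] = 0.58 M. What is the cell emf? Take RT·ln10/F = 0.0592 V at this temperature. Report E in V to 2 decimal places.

Ag⁺/Ag is reduced (cathode, E° = +0.806 V) and Cu⁺/Cu is oxidized (anode).
E°cell = E°cat − E°an = +0.806 − (+0.522) = +0.284 V; n = 1.
For the overall reaction Ag+(aq) + Cu(s) → Ag(s) + Cu+(aq), Q = [Cu+(aq)] / [Ag+(aq)] = 2.41, giving log Q = 0.383.
Applying E = E° − (RT ln10/nF)·log Q gives +0.284 − (0.0592/1)(0.383) = +0.26 V.

+0.26 V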